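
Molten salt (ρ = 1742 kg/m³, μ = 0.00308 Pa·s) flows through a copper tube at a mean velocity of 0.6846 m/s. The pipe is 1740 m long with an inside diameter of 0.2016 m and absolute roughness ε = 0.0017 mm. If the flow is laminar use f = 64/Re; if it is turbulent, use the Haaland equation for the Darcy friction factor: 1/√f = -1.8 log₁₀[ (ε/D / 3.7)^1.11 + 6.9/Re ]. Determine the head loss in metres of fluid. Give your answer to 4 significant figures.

h_f ≈ 3.878 m

Reynolds number Re = ρVD/μ = 1742 · 0.6846 · 0.2016 / 0.00308 = 7.806e+04.
Re > 4000 → turbulent. Relative roughness ε/D = 1.7e-06/0.2016 = 8.43e-06. Haaland: 1/√f = -1.8 log₁₀[(8.43e-06/3.7)^1.11 + 6.9/7.806e+04] = -1.8 log₁₀[5.46e-07 + 8.84e-05] = 7.292, so f = 0.01881.
Darcy-Weisbach: ΔP = f(L/D)(ρV²/2) = 0.01881·(1740/0.2016)·(1742·0.6846²/2) = 0.01881·8631·408.2 = 6.627e+04 Pa.
Head loss h_f = ΔP/(ρg) = 6.627e+04/(1742·9.81) = 3.878 m.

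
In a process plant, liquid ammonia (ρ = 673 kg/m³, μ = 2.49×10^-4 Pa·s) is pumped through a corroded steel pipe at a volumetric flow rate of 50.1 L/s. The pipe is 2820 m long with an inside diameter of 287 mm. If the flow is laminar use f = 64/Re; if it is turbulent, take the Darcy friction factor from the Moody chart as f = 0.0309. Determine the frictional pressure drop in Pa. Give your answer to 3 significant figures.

ΔP ≈ 61300 Pa

Q = 50.1 L/s = 50.1/1000 = 0.0501 m³/s.
Cross-sectional area A = πD²/4 = π(0.287)²/4 = 0.06469 m²; mean velocity V = Q/A = 0.0501/0.06469 = 0.7744 m/s.
Reynolds number Re = ρVD/μ = 673 · 0.7744 · 0.287 / 0.000249 = 6.007e+05.
Re > 4000 → turbulent; use the Moody-chart value f = 0.0309.
Darcy-Weisbach: ΔP = f(L/D)(ρV²/2) = 0.0309·(2820/0.287)·(673·0.7744²/2) = 0.0309·9826·201.8 = 6.127e+04 Pa.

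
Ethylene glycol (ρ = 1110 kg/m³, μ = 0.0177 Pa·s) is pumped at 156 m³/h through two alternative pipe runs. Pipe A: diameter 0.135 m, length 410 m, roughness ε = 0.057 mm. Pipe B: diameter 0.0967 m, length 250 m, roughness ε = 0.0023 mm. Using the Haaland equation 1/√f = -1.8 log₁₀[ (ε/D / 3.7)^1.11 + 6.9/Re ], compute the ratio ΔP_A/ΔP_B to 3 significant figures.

ΔP_A/ΔP_B ≈ 0.346

Pipe A: V = Q/A = 0.04333/0.01431 = 3.027 m/s; Re = 2.563e+04; ε/D = 0.000422; Haaland → f = 0.0251; ΔP_A = f(L/D)(ρV²/2) = 3.877e+05 Pa.
Pipe B: V = Q/A = 0.04333/0.007344 = 5.9 m/s; Re = 3.578e+04; ε/D = 2.38e-05; Haaland → f = 0.02241; ΔP_B = f(L/D)(ρV²/2) = 1.12e+06 Pa.
ΔP_A/ΔP_B = 3.877e+05/1.12e+06 = 0.346.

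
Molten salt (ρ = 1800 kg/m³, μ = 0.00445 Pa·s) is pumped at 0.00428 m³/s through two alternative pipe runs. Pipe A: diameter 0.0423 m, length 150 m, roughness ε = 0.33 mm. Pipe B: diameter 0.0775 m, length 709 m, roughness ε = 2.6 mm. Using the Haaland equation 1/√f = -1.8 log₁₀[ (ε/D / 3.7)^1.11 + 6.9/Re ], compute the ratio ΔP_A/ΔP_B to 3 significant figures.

Pipe A: V = Q/A = 0.00428/0.001405 = 3.046 m/s; Re = 5.211e+04; ε/D = 0.0078; Haaland → f = 0.0362; ΔP_A = f(L/D)(ρV²/2) = 1.072e+06 Pa.
Pipe B: V = Q/A = 0.00428/0.004717 = 0.9073 m/s; Re = 2.844e+04; ε/D = 0.0335; Haaland → f = 0.06107; ΔP_B = f(L/D)(ρV²/2) = 4.139e+05 Pa.
ΔP_A/ΔP_B = 1.072e+06/4.139e+05 = 2.59.

ΔP_A/ΔP_B ≈ 2.59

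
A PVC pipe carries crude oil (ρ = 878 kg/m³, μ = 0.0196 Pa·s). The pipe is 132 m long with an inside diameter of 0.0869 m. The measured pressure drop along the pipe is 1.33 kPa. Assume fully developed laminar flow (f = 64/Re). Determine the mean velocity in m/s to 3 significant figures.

For laminar flow, f = 64/Re with Re = ρVD/μ, so Darcy-Weisbach reduces to ΔP = 32μLV/D². Solving for V: V = ΔP·D²/(32μL) = 1330·(0.0869)²/(32·0.0196·132) = 0.1213 m/s.
Check: Re = ρVD/μ = 878·0.1213·0.0869/0.0196 = 472.2 < 2300, so the laminar assumption holds.

V ≈ 0.121 m/s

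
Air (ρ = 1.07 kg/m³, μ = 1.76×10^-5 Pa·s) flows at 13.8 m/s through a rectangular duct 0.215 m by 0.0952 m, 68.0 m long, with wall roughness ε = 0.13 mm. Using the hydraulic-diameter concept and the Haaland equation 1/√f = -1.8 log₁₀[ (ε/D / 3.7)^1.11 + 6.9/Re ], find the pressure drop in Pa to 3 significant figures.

ΔP ≈ 1140 Pa

Hydraulic diameter D_h = 4A/P = 4·(0.215·0.0952)/(2·(0.215+0.0952)) = 0.08187/0.6204 = 0.132 m.
Re = ρVD_h/μ = 1.07·13.8·0.132/1.76e-05 = 1.107e+05.
ε/D_h = 0.00013/0.132 = 0.000985; Haaland gives 1/√f = -1.8 log₁₀[0.000108+6.23e-05] = 6.785, so f = 0.02172.
ΔP = f(L/D_h)(ρV²/2) = 0.02172·68/0.132·101.9 = 1140 Pa.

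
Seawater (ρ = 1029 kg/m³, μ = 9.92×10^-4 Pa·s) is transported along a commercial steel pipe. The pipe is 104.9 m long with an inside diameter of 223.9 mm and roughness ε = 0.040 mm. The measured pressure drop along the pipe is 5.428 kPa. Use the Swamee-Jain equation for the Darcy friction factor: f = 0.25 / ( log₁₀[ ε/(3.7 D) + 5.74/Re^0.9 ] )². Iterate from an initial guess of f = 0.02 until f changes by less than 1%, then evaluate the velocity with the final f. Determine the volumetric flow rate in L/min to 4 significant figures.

Rearranging Darcy-Weisbach: V = √(2·ΔP·D/(f·L·ρ)). With ε/D = 4e-05/0.2239 = 0.000179, iterate starting from f = 0.02:
  f = 0.02 → V = √(2·5428·0.2239/(0.02·104.9·1029)) = 1.061 m/s; Re = ρVD/μ = 2.464e+05; f → 0.01652
  f = 0.01652 → V = 1.167 m/s; Re = 2.711e+05; f → 0.01633
  f = 0.01633 → V = 1.174 m/s; Re = 2.727e+05; f → 0.01632
Converged (Δf/f < 1%). With the final f = 0.01632: V = √(2·5428·0.2239/(0.01632·104.9·1029)) = 1.175 m/s.
Q = V·A = 1.175·(π/4·0.2239²) = 0.04625 m³/s = 2775 L/min.

Q ≈ 2775 L/min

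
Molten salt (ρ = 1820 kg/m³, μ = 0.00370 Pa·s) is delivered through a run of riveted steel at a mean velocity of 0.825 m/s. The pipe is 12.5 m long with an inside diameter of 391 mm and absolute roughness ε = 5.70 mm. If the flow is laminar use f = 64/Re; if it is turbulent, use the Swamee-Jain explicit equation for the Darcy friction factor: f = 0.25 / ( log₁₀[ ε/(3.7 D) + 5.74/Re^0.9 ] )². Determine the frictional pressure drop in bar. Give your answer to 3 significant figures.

ΔP ≈ 0.00866 bar

Reynolds number Re = ρVD/μ = 1820 · 0.825 · 0.391 / 0.0037 = 1.587e+05.
Re > 4000 → turbulent. Relative roughness ε/D = 0.0057/0.391 = 0.0146. Swamee-Jain: f = 0.25/(log₁₀[0.0146/3.7 + 5.74/1.587e+05^0.9])² = 0.25/(log₁₀[0.00394 + 0.00012])² = 0.25/(-2.391)² = 0.04371.
Darcy-Weisbach: ΔP = f(L/D)(ρV²/2) = 0.04371·(12.5/0.391)·(1820·0.825²/2) = 0.04371·31.97·619.4 = 865.5 Pa.
ΔP = 865.5 Pa = 0.00866 bar.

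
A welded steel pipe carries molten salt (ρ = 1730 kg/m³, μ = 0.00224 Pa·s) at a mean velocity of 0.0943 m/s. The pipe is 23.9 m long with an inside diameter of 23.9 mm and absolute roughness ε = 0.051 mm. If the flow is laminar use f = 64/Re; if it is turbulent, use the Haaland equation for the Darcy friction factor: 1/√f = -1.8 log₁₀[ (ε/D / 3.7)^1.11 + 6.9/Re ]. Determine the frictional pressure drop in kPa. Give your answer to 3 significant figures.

ΔP ≈ 0.283 kPa

Reynolds number Re = ρVD/μ = 1730 · 0.0943 · 0.0239 / 0.00224 = 1741.
Re < 2300 → laminar flow, so f = 64/Re = 64/1741 = 0.03677 (the turbulent correlation is not needed).
Darcy-Weisbach: ΔP = f(L/D)(ρV²/2) = 0.03677·(23.9/0.0239)·(1730·0.0943²/2) = 0.03677·1000·7.692 = 282.8 Pa.
ΔP = 282.8 Pa = 0.283 kPa.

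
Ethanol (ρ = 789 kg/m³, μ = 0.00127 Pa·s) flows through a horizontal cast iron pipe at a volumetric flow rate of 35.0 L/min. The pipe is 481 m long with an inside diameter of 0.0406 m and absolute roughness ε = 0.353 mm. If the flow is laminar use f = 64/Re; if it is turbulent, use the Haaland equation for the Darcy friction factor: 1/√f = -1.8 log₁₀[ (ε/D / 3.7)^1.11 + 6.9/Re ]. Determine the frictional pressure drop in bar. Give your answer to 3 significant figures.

ΔP ≈ 0.390 bar

Q = 35.0 L/min = 35.0/60000 = 0.0005833 m³/s.
Cross-sectional area A = πD²/4 = π(0.0406)²/4 = 0.001295 m²; mean velocity V = Q/A = 0.0005833/0.001295 = 0.4506 m/s.
Reynolds number Re = ρVD/μ = 789 · 0.4506 · 0.0406 / 0.00127 = 1.137e+04.
Re > 4000 → turbulent. Relative roughness ε/D = 0.000353/0.0406 = 0.00869. Haaland: 1/√f = -1.8 log₁₀[(0.00869/3.7)^1.11 + 6.9/1.137e+04] = -1.8 log₁₀[0.00121 + 0.000607] = 4.934, so f = 0.04107.
Darcy-Weisbach: ΔP = f(L/D)(ρV²/2) = 0.04107·(481/0.0406)·(789·0.4506²/2) = 0.04107·1.185e+04·80.09 = 3.897e+04 Pa.
ΔP = 3.897e+04 Pa = 0.390 bar.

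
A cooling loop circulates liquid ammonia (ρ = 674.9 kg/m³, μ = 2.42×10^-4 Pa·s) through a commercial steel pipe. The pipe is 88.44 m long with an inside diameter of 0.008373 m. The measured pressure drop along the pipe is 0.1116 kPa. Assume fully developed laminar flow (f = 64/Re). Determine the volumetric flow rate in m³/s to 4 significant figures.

Q ≈ 6.290×10^-7 m³/s

For laminar flow, f = 64/Re with Re = ρVD/μ, so Darcy-Weisbach reduces to ΔP = 32μLV/D². Solving for V: V = ΔP·D²/(32μL) = 111.6·(0.008373)²/(32·0.000242·88.44) = 0.01142 m/s.
Check: Re = ρVD/μ = 674.9·0.01142·0.008373/0.000242 = 266.8 < 2300, so the laminar assumption holds.
Q = V·A = 0.01142·(π/4·0.008373²) = 6.29e-07 m³/s = 6.290×10^-7 m³/s.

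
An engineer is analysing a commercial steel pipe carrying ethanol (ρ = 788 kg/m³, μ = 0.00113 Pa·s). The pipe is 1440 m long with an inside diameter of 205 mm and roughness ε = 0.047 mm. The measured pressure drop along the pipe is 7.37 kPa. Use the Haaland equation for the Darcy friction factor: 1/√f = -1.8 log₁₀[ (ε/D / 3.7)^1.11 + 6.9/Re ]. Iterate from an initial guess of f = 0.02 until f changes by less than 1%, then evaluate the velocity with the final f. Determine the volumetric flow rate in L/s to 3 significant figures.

Q ≈ 11.7 L/s

Rearranging Darcy-Weisbach: V = √(2·ΔP·D/(f·L·ρ)). With ε/D = 4.7e-05/0.205 = 0.000229, iterate starting from f = 0.02:
  f = 0.02 → V = √(2·7370·0.205/(0.02·1440·788)) = 0.3649 m/s; Re = ρVD/μ = 5.216e+04; f → 0.02122
  f = 0.02122 → V = 0.3542 m/s; Re = 5.064e+04; f → 0.02135
Converged (Δf/f < 1%). With the final f = 0.02135: V = √(2·7370·0.205/(0.02135·1440·788)) = 0.3532 m/s.
Q = V·A = 0.3532·(π/4·0.205²) = 0.01166 m³/s = 11.7 L/s.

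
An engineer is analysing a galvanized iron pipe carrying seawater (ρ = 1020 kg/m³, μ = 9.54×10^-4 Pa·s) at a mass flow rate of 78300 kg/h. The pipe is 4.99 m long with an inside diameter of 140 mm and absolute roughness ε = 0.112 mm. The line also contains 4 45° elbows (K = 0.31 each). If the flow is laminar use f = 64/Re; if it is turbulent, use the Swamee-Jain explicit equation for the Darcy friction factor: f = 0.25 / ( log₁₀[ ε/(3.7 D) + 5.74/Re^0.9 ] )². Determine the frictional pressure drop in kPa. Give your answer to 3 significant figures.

ṁ = 78300 kg/h = 78300/3600 = 21.75 kg/s.
A = πD²/4 = π(0.14)²/4 = 0.01539 m²; mean velocity V = ṁ/(ρA) = 21.75/(1020 · 0.01539) = 1.385 m/s.
Reynolds number Re = ρVD/μ = 1020 · 1.385 · 0.14 / 0.000954 = 2.073e+05.
Re > 4000 → turbulent. Relative roughness ε/D = 0.000112/0.14 = 0.0008. Swamee-Jain: f = 0.25/(log₁₀[0.0008/3.7 + 5.74/2.073e+05^0.9])² = 0.25/(log₁₀[0.000216 + 9.42e-05])² = 0.25/(-3.508)² = 0.02031.
Total minor-loss coefficient ΣK = 4·0.31 = 1.24.
ΔP = [f·L/D + ΣK]·(ρV²/2) = [0.02031·4.99/0.14 + 1.24]·(1020·1.385²/2) = [0.724 + 1.24]·978.6 = 1922 Pa.
ΔP = 1922 Pa = 1.92 kPa.

ΔP ≈ 1.92 kPa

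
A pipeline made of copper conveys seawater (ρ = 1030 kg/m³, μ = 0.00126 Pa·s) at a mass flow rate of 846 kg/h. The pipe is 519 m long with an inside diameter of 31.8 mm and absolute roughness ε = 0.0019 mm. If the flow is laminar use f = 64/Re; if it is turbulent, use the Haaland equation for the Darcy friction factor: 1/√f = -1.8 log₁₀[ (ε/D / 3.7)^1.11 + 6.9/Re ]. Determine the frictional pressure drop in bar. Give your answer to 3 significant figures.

ΔP ≈ 0.233 bar

ṁ = 846 kg/h = 846/3600 = 0.235 kg/s.
A = πD²/4 = π(0.0318)²/4 = 0.0007942 m²; mean velocity V = ṁ/(ρA) = 0.235/(1030 · 0.0007942) = 0.2873 m/s.
Reynolds number Re = ρVD/μ = 1030 · 0.2873 · 0.0318 / 0.00126 = 7468.
Re > 4000 → turbulent. Relative roughness ε/D = 1.9e-06/0.0318 = 5.97e-05. Haaland: 1/√f = -1.8 log₁₀[(5.97e-05/3.7)^1.11 + 6.9/7468] = -1.8 log₁₀[4.8e-06 + 0.000924] = 5.458, so f = 0.03357.
Darcy-Weisbach: ΔP = f(L/D)(ρV²/2) = 0.03357·(519/0.0318)·(1030·0.2873²/2) = 0.03357·1.632e+04·42.5 = 2.329e+04 Pa.
ΔP = 2.329e+04 Pa = 0.233 bar.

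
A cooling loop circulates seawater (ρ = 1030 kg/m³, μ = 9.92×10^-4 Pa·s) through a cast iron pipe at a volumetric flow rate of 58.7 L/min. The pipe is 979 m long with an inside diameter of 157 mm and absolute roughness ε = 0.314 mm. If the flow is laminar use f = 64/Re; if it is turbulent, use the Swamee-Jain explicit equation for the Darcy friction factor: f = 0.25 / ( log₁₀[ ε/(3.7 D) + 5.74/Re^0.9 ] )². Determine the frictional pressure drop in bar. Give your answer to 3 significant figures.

Q = 58.7 L/min = 58.7/60000 = 0.0009783 m³/s.
Cross-sectional area A = πD²/4 = π(0.157)²/4 = 0.01936 m²; mean velocity V = Q/A = 0.0009783/0.01936 = 0.05054 m/s.
Reynolds number Re = ρVD/μ = 1030 · 0.05054 · 0.157 / 0.000992 = 8238.
Re > 4000 → turbulent. Relative roughness ε/D = 0.000314/0.157 = 0.002. Swamee-Jain: f = 0.25/(log₁₀[0.002/3.7 + 5.74/8238^0.9])² = 0.25/(log₁₀[0.000541 + 0.00172])² = 0.25/(-2.646)² = 0.0357.
Darcy-Weisbach: ΔP = f(L/D)(ρV²/2) = 0.0357·(979/0.157)·(1030·0.05054²/2) = 0.0357·6236·1.315 = 292.8 Pa.
ΔP = 292.8 Pa = 0.00293 bar.

ΔP ≈ 0.00293 bar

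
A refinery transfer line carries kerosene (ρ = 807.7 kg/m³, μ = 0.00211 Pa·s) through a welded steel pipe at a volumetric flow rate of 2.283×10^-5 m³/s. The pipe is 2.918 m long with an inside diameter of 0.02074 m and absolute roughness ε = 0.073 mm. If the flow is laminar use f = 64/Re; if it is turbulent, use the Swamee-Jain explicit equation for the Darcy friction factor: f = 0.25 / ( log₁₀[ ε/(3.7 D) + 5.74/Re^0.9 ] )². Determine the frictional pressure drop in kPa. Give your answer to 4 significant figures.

Cross-sectional area A = πD²/4 = π(0.02074)²/4 = 0.0003378 m²; mean velocity V = Q/A = 2.283e-05/0.0003378 = 0.06758 m/s.
Reynolds number Re = ρVD/μ = 807.7 · 0.06758 · 0.02074 / 0.00211 = 536.5.
Re < 2300 → laminar flow, so f = 64/Re = 64/536.5 = 0.1193 (the turbulent correlation is not needed).
Darcy-Weisbach: ΔP = f(L/D)(ρV²/2) = 0.1193·(2.918/0.02074)·(807.7·0.06758²/2) = 0.1193·140.7·1.844 = 30.95 Pa.
ΔP = 30.95 Pa = 0.03095 kPa.

ΔP ≈ 0.03095 kPa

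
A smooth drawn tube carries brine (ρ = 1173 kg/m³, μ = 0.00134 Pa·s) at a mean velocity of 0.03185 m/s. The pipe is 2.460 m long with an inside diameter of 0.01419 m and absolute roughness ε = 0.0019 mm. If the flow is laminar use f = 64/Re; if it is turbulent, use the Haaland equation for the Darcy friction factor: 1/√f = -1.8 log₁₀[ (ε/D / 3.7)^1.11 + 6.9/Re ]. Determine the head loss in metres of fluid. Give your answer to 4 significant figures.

h_f ≈ 0.001450 m

Reynolds number Re = ρVD/μ = 1173 · 0.03185 · 0.01419 / 0.00134 = 395.6.
Re < 2300 → laminar flow, so f = 64/Re = 64/395.6 = 0.1618 (the turbulent correlation is not needed).
Darcy-Weisbach: ΔP = f(L/D)(ρV²/2) = 0.1618·(2.46/0.01419)·(1173·0.03185²/2) = 0.1618·173.4·0.595 = 16.69 Pa.
Head loss h_f = ΔP/(ρg) = 16.69/(1173·9.81) = 0.001450 m.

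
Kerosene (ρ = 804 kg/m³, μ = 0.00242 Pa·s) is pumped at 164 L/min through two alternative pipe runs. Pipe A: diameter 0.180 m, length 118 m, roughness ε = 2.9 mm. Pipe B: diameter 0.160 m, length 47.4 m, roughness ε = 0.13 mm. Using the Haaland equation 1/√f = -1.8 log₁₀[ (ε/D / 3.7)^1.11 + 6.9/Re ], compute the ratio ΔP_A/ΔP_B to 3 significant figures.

ΔP_A/ΔP_B ≈ 2.03

Pipe A: V = Q/A = 0.002733/0.02545 = 0.1074 m/s; Re = 6423; ε/D = 0.0161; Haaland → f = 0.05101; ΔP_A = f(L/D)(ρV²/2) = 155.1 Pa.
Pipe B: V = Q/A = 0.002733/0.02011 = 0.1359 m/s; Re = 7226; ε/D = 0.000813; Haaland → f = 0.0347; ΔP_B = f(L/D)(ρV²/2) = 76.38 Pa.
ΔP_A/ΔP_B = 155.1/76.38 = 2.03.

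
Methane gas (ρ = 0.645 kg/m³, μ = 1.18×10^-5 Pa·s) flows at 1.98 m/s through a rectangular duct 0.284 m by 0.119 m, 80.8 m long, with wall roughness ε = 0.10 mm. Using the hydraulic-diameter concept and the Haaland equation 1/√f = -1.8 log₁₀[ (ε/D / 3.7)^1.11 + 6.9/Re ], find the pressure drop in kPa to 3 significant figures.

Hydraulic diameter D_h = 4A/P = 4·(0.284·0.119)/(2·(0.284+0.119)) = 0.1352/0.806 = 0.1677 m.
Re = ρVD_h/μ = 0.645·1.98·0.1677/1.18e-05 = 1.815e+04.
ε/D_h = 0.0001/0.1677 = 0.000596; Haaland gives 1/√f = -1.8 log₁₀[6.17e-05+0.00038] = 6.039, so f = 0.02742.
ΔP = f(L/D_h)(ρV²/2) = 0.02742·80.8/0.1677·1.264 = 16.7 Pa.
ΔP = 0.0167 kPa.

ΔP ≈ 0.0167 kPa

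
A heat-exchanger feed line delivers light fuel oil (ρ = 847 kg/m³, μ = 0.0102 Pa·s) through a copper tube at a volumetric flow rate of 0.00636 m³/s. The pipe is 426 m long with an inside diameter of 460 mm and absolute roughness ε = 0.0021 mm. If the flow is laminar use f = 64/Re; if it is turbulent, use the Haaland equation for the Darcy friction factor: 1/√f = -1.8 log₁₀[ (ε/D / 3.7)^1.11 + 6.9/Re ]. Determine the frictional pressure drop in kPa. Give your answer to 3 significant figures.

Cross-sectional area A = πD²/4 = π(0.46)²/4 = 0.1662 m²; mean velocity V = Q/A = 0.00636/0.1662 = 0.03827 m/s.
Reynolds number Re = ρVD/μ = 847 · 0.03827 · 0.46 / 0.0102 = 1462.
Re < 2300 → laminar flow, so f = 64/Re = 64/1462 = 0.04378 (the turbulent correlation is not needed).
Darcy-Weisbach: ΔP = f(L/D)(ρV²/2) = 0.04378·(426/0.46)·(847·0.03827²/2) = 0.04378·926.1·0.6202 = 25.15 Pa.
ΔP = 25.15 Pa = 0.0251 kPa.

ΔP ≈ 0.0251 kPa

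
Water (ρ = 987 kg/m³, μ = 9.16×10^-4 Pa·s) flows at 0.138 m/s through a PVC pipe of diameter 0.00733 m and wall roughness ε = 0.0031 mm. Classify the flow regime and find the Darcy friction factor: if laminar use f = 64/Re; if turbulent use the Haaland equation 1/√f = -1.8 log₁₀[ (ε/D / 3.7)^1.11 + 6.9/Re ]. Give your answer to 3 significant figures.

f ≈ 0.0587

Re = ρVD/μ = 987·0.138·0.00733/0.000916 = 1090.
Re < 2300 → laminar, so f = 64/Re = 0.05872 (roughness is irrelevant in laminar flow).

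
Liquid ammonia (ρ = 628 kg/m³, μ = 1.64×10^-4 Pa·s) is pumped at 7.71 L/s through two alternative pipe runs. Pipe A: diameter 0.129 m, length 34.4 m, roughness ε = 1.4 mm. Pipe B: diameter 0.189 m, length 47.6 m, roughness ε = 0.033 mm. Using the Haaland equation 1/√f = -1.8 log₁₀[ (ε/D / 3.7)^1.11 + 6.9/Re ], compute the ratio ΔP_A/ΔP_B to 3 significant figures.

ΔP_A/ΔP_B ≈ 11.5

Pipe A: V = Q/A = 0.00771/0.01307 = 0.5899 m/s; Re = 2.914e+05; ε/D = 0.0109; Haaland → f = 0.03924; ΔP_A = f(L/D)(ρV²/2) = 1143 Pa.
Pipe B: V = Q/A = 0.00771/0.02806 = 0.2748 m/s; Re = 1.989e+05; ε/D = 0.000175; Haaland → f = 0.01672; ΔP_B = f(L/D)(ρV²/2) = 99.84 Pa.
ΔP_A/ΔP_B = 1143/99.84 = 11.5.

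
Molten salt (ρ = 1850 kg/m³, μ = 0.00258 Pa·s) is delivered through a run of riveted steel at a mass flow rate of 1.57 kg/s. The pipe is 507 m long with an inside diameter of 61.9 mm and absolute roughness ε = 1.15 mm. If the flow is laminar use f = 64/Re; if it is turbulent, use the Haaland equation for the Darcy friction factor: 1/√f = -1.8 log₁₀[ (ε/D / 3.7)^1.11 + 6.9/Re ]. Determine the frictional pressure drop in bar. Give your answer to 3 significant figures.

A = πD²/4 = π(0.0619)²/4 = 0.003009 m²; mean velocity V = ṁ/(ρA) = 1.57/(1850 · 0.003009) = 0.282 m/s.
Reynolds number Re = ρVD/μ = 1850 · 0.282 · 0.0619 / 0.00258 = 1.252e+04.
Re > 4000 → turbulent. Relative roughness ε/D = 0.00115/0.0619 = 0.0186. Haaland: 1/√f = -1.8 log₁₀[(0.0186/3.7)^1.11 + 6.9/1.252e+04] = -1.8 log₁₀[0.0028 + 0.000551] = 4.454, so f = 0.05042.
Darcy-Weisbach: ΔP = f(L/D)(ρV²/2) = 0.05042·(507/0.0619)·(1850·0.282²/2) = 0.05042·8191·73.56 = 3.038e+04 Pa.
ΔP = 3.038e+04 Pa = 0.304 bar.

ΔP ≈ 0.304 bar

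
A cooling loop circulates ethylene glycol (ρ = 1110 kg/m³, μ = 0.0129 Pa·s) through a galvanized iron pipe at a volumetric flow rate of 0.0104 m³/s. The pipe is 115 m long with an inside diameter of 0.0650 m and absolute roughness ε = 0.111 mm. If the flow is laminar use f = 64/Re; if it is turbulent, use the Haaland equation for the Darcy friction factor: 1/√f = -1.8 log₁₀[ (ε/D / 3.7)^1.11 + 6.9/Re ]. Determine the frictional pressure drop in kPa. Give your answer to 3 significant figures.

ΔP ≈ 286 kPa

Cross-sectional area A = πD²/4 = π(0.065)²/4 = 0.003318 m²; mean velocity V = Q/A = 0.0104/0.003318 = 3.134 m/s.
Reynolds number Re = ρVD/μ = 1110 · 3.134 · 0.065 / 0.0129 = 1.753e+04.
Re > 4000 → turbulent. Relative roughness ε/D = 0.000111/0.065 = 0.00171. Haaland: 1/√f = -1.8 log₁₀[(0.00171/3.7)^1.11 + 6.9/1.753e+04] = -1.8 log₁₀[0.000198 + 0.000394] = 5.81, so f = 0.02962.
Darcy-Weisbach: ΔP = f(L/D)(ρV²/2) = 0.02962·(115/0.065)·(1110·3.134²/2) = 0.02962·1769·5452 = 2.857e+05 Pa.
ΔP = 2.857e+05 Pa = 286 kPa.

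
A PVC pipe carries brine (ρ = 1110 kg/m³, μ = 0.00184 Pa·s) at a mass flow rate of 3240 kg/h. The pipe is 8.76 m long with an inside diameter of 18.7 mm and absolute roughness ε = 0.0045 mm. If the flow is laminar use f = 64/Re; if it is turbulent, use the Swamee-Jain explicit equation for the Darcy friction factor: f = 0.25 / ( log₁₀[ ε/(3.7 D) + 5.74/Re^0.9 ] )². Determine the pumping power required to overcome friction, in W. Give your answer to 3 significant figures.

P ≈ 43.3 W

ṁ = 3240 kg/h = 3240/3600 = 0.9 kg/s.
A = πD²/4 = π(0.0187)²/4 = 0.0002746 m²; mean velocity V = ṁ/(ρA) = 0.9/(1110 · 0.0002746) = 2.952 m/s.
Reynolds number Re = ρVD/μ = 1110 · 2.952 · 0.0187 / 0.00184 = 3.33e+04.
Re > 4000 → turbulent. Relative roughness ε/D = 4.5e-06/0.0187 = 0.000241. Swamee-Jain: f = 0.25/(log₁₀[0.000241/3.7 + 5.74/3.33e+04^0.9])² = 0.25/(log₁₀[6.5e-05 + 0.000488])² = 0.25/(-3.257)² = 0.02357.
Darcy-Weisbach: ΔP = f(L/D)(ρV²/2) = 0.02357·(8.76/0.0187)·(1110·2.952²/2) = 0.02357·468.4·4837 = 5.34e+04 Pa.
Q = ṁ/ρ = 0.9/1110 = 0.0008108 m³/s.
Pumping power P = QΔP = 0.0008108·5.34e+04 = 43.30 W = 43.3 W.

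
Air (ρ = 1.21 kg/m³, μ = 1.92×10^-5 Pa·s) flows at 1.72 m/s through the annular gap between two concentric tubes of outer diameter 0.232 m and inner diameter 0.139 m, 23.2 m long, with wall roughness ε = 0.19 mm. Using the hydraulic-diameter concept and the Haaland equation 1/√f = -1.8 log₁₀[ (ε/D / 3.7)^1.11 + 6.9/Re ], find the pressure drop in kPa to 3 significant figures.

Hydraulic diameter D_h = 4A/P = D_o - D_i = 0.232 - 0.139 = 0.093 m.
Re = ρVD_h/μ = 1.21·1.72·0.093/1.92e-05 = 1.008e+04.
ε/D_h = 0.00019/0.093 = 0.00204; Haaland gives 1/√f = -1.8 log₁₀[0.000242+0.000684] = 5.46, so f = 0.03355.
ΔP = f(L/D_h)(ρV²/2) = 0.03355·23.2/0.093·1.79 = 14.98 Pa.
ΔP = 0.0150 kPa.

ΔP ≈ 0.0150 kPa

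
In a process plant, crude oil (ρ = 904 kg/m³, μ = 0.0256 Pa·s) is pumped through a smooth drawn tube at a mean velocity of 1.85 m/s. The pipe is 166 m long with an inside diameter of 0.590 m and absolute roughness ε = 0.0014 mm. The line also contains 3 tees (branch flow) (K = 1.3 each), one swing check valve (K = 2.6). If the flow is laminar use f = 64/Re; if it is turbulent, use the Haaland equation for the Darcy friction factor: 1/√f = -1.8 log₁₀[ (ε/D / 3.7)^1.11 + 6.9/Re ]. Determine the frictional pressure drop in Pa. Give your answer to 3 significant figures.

Reynolds number Re = ρVD/μ = 904 · 1.85 · 0.59 / 0.0256 = 3.854e+04.
Re > 4000 → turbulent. Relative roughness ε/D = 1.4e-06/0.59 = 2.37e-06. Haaland: 1/√f = -1.8 log₁₀[(2.37e-06/3.7)^1.11 + 6.9/3.854e+04] = -1.8 log₁₀[1.34e-07 + 0.000179] = 6.744, so f = 0.02199.
Total minor-loss coefficient ΣK = 3·1.3 + 1·2.6 = 6.5.
ΔP = [f·L/D + ΣK]·(ρV²/2) = [0.02199·166/0.59 + 6.5]·(904·1.85²/2) = [6.186 + 6.5]·1547 = 1.962e+04 Pa.

ΔP ≈ 19600 Pa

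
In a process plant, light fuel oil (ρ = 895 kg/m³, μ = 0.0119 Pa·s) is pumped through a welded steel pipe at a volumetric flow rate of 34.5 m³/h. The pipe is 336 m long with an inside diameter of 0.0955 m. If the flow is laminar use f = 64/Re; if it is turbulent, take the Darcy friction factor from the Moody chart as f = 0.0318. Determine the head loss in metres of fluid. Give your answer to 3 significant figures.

h_f ≈ 10.2 m

Q = 34.5 m³/h = 34.5/3600 = 0.009583 m³/s.
Cross-sectional area A = πD²/4 = π(0.0955)²/4 = 0.007163 m²; mean velocity V = Q/A = 0.009583/0.007163 = 1.338 m/s.
Reynolds number Re = ρVD/μ = 895 · 1.338 · 0.0955 / 0.0119 = 9609.
Re > 4000 → turbulent; use the Moody-chart value f = 0.0318.
Darcy-Weisbach: ΔP = f(L/D)(ρV²/2) = 0.0318·(336/0.0955)·(895·1.338²/2) = 0.0318·3518·801 = 8.962e+04 Pa.
Head loss h_f = ΔP/(ρg) = 8.962e+04/(895·9.81) = 10.2 m.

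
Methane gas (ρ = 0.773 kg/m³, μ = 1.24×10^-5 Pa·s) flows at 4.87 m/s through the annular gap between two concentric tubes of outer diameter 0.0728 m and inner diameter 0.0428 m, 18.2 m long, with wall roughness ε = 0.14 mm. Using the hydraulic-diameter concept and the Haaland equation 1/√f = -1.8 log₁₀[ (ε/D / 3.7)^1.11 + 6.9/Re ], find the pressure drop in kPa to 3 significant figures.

Hydraulic diameter D_h = 4A/P = D_o - D_i = 0.0728 - 0.0428 = 0.03 m.
Re = ρVD_h/μ = 0.773·4.87·0.03/1.24e-05 = 9108.
ε/D_h = 0.00014/0.03 = 0.00467; Haaland gives 1/√f = -1.8 log₁₀[0.000605+0.000758] = 5.158, so f = 0.03759.
ΔP = f(L/D_h)(ρV²/2) = 0.03759·18.2/0.03·9.167 = 209 Pa.
ΔP = 0.209 kPa.

ΔP ≈ 0.209 kPa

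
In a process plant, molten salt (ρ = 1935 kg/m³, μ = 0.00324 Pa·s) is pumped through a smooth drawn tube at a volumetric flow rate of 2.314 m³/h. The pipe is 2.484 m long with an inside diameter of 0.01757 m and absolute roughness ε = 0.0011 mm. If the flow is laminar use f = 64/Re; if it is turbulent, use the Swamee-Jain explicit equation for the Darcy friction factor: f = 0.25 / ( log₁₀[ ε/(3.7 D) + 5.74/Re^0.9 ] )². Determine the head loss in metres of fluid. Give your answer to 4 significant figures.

h_f ≈ 1.215 m

Q = 2.314 m³/h = 2.314/3600 = 0.0006428 m³/s.
Cross-sectional area A = πD²/4 = π(0.01757)²/4 = 0.0002425 m²; mean velocity V = Q/A = 0.0006428/0.0002425 = 2.651 m/s.
Reynolds number Re = ρVD/μ = 1935 · 2.651 · 0.01757 / 0.00324 = 2.782e+04.
Re > 4000 → turbulent. Relative roughness ε/D = 1.1e-06/0.01757 = 6.26e-05. Swamee-Jain: f = 0.25/(log₁₀[6.26e-05/3.7 + 5.74/2.782e+04^0.9])² = 0.25/(log₁₀[1.69e-05 + 0.000574])² = 0.25/(-3.228)² = 0.02399.
Darcy-Weisbach: ΔP = f(L/D)(ρV²/2) = 0.02399·(2.484/0.01757)·(1935·2.651²/2) = 0.02399·141.4·6800 = 2.306e+04 Pa.
Head loss h_f = ΔP/(ρg) = 2.306e+04/(1935·9.81) = 1.215 m.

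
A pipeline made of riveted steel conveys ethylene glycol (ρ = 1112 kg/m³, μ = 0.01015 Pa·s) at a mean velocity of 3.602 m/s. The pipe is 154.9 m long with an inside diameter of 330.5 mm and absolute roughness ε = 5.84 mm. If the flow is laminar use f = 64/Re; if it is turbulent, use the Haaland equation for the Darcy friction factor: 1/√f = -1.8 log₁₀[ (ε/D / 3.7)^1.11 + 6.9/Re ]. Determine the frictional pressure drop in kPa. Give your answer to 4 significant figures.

Reynolds number Re = ρVD/μ = 1112 · 3.602 · 0.3305 / 0.0101 = 1.304e+05.
Re > 4000 → turbulent. Relative roughness ε/D = 0.00584/0.3305 = 0.0177. Haaland: 1/√f = -1.8 log₁₀[(0.0177/3.7)^1.11 + 6.9/1.304e+05] = -1.8 log₁₀[0.00265 + 5.29e-05] = 4.622, so f = 0.04681.
Darcy-Weisbach: ΔP = f(L/D)(ρV²/2) = 0.04681·(154.9/0.3305)·(1112·3.602²/2) = 0.04681·468.7·7214 = 1.583e+05 Pa.
ΔP = 1.583e+05 Pa = 158.3 kPa.

ΔP ≈ 158.3 kPa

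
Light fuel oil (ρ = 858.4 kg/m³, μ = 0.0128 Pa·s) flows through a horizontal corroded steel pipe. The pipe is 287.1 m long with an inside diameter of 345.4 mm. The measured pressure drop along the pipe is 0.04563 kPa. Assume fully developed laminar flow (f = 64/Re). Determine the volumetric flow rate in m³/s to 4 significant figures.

Q ≈ 0.004337 m³/s

For laminar flow, f = 64/Re with Re = ρVD/μ, so Darcy-Weisbach reduces to ΔP = 32μLV/D². Solving for V: V = ΔP·D²/(32μL) = 45.63·(0.3454)²/(32·0.0128·287.1) = 0.04629 m/s.
Check: Re = ρVD/μ = 858.4·0.04629·0.3454/0.0128 = 1072 < 2300, so the laminar assumption holds.
Q = V·A = 0.04629·(π/4·0.3454²) = 0.004337 m³/s = 0.004337 m³/s.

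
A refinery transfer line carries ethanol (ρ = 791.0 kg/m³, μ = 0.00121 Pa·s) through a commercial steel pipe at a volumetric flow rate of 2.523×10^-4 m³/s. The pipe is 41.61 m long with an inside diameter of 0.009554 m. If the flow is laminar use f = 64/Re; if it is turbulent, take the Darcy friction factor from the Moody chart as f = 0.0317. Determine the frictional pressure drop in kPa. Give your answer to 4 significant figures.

ΔP ≈ 676.3 kPa

Cross-sectional area A = πD²/4 = π(0.009554)²/4 = 7.169e-05 m²; mean velocity V = Q/A = 0.0002523/7.169e-05 = 3.519 m/s.
Reynolds number Re = ρVD/μ = 791 · 3.519 · 0.009554 / 0.00121 = 2.198e+04.
Re > 4000 → turbulent; use the Moody-chart value f = 0.0317.
Darcy-Weisbach: ΔP = f(L/D)(ρV²/2) = 0.0317·(41.61/0.009554)·(791·3.519²/2) = 0.0317·4355·4898 = 6.763e+05 Pa.
ΔP = 6.763e+05 Pa = 676.3 kPa.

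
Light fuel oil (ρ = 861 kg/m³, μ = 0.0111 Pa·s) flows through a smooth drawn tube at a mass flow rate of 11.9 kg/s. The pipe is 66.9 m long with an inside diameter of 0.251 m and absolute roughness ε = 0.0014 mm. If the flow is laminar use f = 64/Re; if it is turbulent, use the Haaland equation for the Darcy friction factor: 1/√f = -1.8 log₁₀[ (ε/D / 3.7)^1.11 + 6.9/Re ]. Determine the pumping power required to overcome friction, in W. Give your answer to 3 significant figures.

A = πD²/4 = π(0.251)²/4 = 0.04948 m²; mean velocity V = ṁ/(ρA) = 11.9/(861 · 0.04948) = 0.2793 m/s.
Reynolds number Re = ρVD/μ = 861 · 0.2793 · 0.251 / 0.0111 = 5438.
Re > 4000 → turbulent. Relative roughness ε/D = 1.4e-06/0.251 = 5.58e-06. Haaland: 1/√f = -1.8 log₁₀[(5.58e-06/3.7)^1.11 + 6.9/5438] = -1.8 log₁₀[3.45e-07 + 0.00127] = 5.214, so f = 0.03679.
Darcy-Weisbach: ΔP = f(L/D)(ρV²/2) = 0.03679·(66.9/0.251)·(861·0.2793²/2) = 0.03679·266.5·33.59 = 329.3 Pa.
Q = ṁ/ρ = 11.9/861 = 0.01382 m³/s.
Pumping power P = QΔP = 0.01382·329.3 = 4.552 W = 4.55 W.

P ≈ 4.55 W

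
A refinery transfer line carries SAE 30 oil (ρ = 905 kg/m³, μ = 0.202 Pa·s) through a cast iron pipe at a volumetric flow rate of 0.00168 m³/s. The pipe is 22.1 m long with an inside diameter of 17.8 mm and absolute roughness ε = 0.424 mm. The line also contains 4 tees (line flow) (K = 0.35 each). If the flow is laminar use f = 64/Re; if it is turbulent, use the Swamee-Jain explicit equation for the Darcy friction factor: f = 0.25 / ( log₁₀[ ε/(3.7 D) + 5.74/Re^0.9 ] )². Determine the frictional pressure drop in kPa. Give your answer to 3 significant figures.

Cross-sectional area A = πD²/4 = π(0.0178)²/4 = 0.0002488 m²; mean velocity V = Q/A = 0.00168/0.0002488 = 6.751 m/s.
Reynolds number Re = ρVD/μ = 905 · 6.751 · 0.0178 / 0.202 = 538.4.
Re < 2300 → laminar flow, so f = 64/Re = 64/538.4 = 0.1189 (the turbulent correlation is not needed).
Total minor-loss coefficient ΣK = 4·0.35 = 1.4.
ΔP = [f·L/D + ΣK]·(ρV²/2) = [0.1189·22.1/0.0178 + 1.4]·(905·6.751²/2) = [147.6 + 1.4]·2.062e+04 = 3.073e+06 Pa.
ΔP = 3.073e+06 Pa = 3070 kPa.

ΔP ≈ 3070 kPa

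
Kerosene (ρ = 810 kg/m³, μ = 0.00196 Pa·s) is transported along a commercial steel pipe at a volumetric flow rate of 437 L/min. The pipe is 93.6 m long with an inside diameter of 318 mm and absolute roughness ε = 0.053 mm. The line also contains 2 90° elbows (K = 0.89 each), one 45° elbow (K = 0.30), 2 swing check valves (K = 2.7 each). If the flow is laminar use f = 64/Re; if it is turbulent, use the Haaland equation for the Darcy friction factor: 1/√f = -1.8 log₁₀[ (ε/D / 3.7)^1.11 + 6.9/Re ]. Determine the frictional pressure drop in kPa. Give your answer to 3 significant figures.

ΔP ≈ 0.0551 kPa

Q = 437 L/min = 437/60000 = 0.007283 m³/s.
Cross-sectional area A = πD²/4 = π(0.318)²/4 = 0.07942 m²; mean velocity V = Q/A = 0.007283/0.07942 = 0.0917 m/s.
Reynolds number Re = ρVD/μ = 810 · 0.0917 · 0.318 / 0.00196 = 1.205e+04.
Re > 4000 → turbulent. Relative roughness ε/D = 5.3e-05/0.318 = 0.000167. Haaland: 1/√f = -1.8 log₁₀[(0.000167/3.7)^1.11 + 6.9/1.205e+04] = -1.8 log₁₀[1.5e-05 + 0.000573] = 5.816, so f = 0.02957.
Total minor-loss coefficient ΣK = 2·0.89 + 1·0.3 + 2·2.7 = 7.48.
ΔP = [f·L/D + ΣK]·(ρV²/2) = [0.02957·93.6/0.318 + 7.48]·(810·0.0917²/2) = [8.702 + 7.48]·3.406 = 55.11 Pa.
ΔP = 55.11 Pa = 0.0551 kPa.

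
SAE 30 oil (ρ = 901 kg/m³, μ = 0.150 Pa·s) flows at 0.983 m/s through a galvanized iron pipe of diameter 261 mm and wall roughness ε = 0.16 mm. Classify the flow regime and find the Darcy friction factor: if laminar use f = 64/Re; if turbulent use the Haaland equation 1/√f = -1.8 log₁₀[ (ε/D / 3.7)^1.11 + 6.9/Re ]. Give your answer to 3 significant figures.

f ≈ 0.0415

Re = ρVD/μ = 901·0.983·0.261/0.15 = 1541.
Re < 2300 → laminar, so f = 64/Re = 0.04153 (roughness is irrelevant in laminar flow).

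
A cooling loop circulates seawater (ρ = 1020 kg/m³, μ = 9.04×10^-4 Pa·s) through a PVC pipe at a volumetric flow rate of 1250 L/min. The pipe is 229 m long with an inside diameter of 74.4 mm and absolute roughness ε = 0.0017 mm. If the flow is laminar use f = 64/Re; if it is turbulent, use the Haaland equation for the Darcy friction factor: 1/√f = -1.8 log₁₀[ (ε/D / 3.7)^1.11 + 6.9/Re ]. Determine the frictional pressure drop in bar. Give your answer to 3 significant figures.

Q = 1250 L/min = 1250/60000 = 0.02083 m³/s.
Cross-sectional area A = πD²/4 = π(0.0744)²/4 = 0.004347 m²; mean velocity V = Q/A = 0.02083/0.004347 = 4.792 m/s.
Reynolds number Re = ρVD/μ = 1020 · 4.792 · 0.0744 / 0.000904 = 4.023e+05.
Re > 4000 → turbulent. Relative roughness ε/D = 1.7e-06/0.0744 = 2.28e-05. Haaland: 1/√f = -1.8 log₁₀[(2.28e-05/3.7)^1.11 + 6.9/4.023e+05] = -1.8 log₁₀[1.65e-06 + 1.72e-05] = 8.506, so f = 0.01382.
Darcy-Weisbach: ΔP = f(L/D)(ρV²/2) = 0.01382·(229/0.0744)·(1020·4.792²/2) = 0.01382·3078·1.171e+04 = 4.982e+05 Pa.
ΔP = 4.982e+05 Pa = 4.98 bar.

ΔP ≈ 4.98 bar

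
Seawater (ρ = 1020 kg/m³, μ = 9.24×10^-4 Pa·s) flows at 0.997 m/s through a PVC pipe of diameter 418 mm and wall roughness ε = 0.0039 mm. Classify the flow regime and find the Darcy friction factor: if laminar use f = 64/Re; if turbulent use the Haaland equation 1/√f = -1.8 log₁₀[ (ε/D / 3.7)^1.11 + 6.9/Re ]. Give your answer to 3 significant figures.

f ≈ 0.0134

Re = ρVD/μ = 1020·0.997·0.418/0.000924 = 4.6e+05.
Re > 4000 → turbulent. ε/D = 3.9e-06/0.418 = 9.33e-06; Haaland: 1/√f = -1.8 log₁₀[6.11e-07 + 1.5e-05] = 8.652, so f = 0.01336.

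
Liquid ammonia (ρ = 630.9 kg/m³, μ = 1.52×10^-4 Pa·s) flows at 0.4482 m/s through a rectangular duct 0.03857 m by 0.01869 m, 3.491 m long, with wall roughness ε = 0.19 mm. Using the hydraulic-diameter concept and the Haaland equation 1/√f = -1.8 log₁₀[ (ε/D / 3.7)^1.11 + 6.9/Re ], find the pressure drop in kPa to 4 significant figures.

Hydraulic diameter D_h = 4A/P = 4·(0.03857·0.01869)/(2·(0.03857+0.01869)) = 0.002883/0.1145 = 0.02518 m.
Re = ρVD_h/μ = 630.9·0.4482·0.02518/0.000152 = 4.684e+04.
ε/D_h = 0.00019/0.02518 = 0.00755; Haaland gives 1/√f = -1.8 log₁₀[0.00103+0.000147] = 5.271, so f = 0.03599.
ΔP = f(L/D_h)(ρV²/2) = 0.03599·3.491/0.02518·63.37 = 316.2 Pa.
ΔP = 0.3162 kPa.

ΔP ≈ 0.3162 kPa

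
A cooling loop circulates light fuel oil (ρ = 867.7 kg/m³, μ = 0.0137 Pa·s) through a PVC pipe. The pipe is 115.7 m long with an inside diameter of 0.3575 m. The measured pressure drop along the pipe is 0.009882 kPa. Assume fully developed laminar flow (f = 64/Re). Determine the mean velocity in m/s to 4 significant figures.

V ≈ 0.02490 m/s

For laminar flow, f = 64/Re with Re = ρVD/μ, so Darcy-Weisbach reduces to ΔP = 32μLV/D². Solving for V: V = ΔP·D²/(32μL) = 9.882·(0.3575)²/(32·0.0137·115.7) = 0.0249 m/s.
Check: Re = ρVD/μ = 867.7·0.0249·0.3575/0.0137 = 563.8 < 2300, so the laminar assumption holds.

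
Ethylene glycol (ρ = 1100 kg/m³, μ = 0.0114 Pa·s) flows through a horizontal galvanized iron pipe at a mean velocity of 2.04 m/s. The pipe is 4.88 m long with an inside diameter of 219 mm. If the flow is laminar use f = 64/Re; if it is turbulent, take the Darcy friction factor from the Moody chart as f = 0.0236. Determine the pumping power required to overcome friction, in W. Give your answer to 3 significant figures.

Reynolds number Re = ρVD/μ = 1100 · 2.04 · 0.219 / 0.0114 = 4.311e+04.
Re > 4000 → turbulent; use the Moody-chart value f = 0.0236.
Darcy-Weisbach: ΔP = f(L/D)(ρV²/2) = 0.0236·(4.88/0.219)·(1100·2.04²/2) = 0.0236·22.28·2289 = 1204 Pa.
Q = V·A = 2.04·0.03767 = 0.07684 m³/s.
Pumping power P = QΔP = 0.07684·1204 = 92.50 W = 92.5 W.

P ≈ 92.5 W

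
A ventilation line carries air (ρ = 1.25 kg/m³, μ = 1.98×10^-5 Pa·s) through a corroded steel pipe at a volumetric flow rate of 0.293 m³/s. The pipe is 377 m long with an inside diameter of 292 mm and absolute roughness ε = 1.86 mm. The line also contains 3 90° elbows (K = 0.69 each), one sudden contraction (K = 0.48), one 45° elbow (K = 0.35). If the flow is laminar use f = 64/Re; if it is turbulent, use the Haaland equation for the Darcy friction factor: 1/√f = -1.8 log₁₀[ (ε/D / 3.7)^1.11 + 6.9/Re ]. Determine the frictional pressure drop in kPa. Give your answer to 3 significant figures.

Cross-sectional area A = πD²/4 = π(0.292)²/4 = 0.06697 m²; mean velocity V = Q/A = 0.293/0.06697 = 4.375 m/s.
Reynolds number Re = ρVD/μ = 1.25 · 4.375 · 0.292 / 1.98e-05 = 8.066e+04.
Re > 4000 → turbulent. Relative roughness ε/D = 0.00186/0.292 = 0.00637. Haaland: 1/√f = -1.8 log₁₀[(0.00637/3.7)^1.11 + 6.9/8.066e+04] = -1.8 log₁₀[0.000855 + 8.55e-05] = 5.448, so f = 0.03369.
Total minor-loss coefficient ΣK = 3·0.69 + 1·0.48 + 1·0.35 = 2.9.
ΔP = [f·L/D + ΣK]·(ρV²/2) = [0.03369·377/0.292 + 2.9]·(1.25·4.375²/2) = [43.5 + 2.9]·11.96 = 555.1 Pa.
ΔP = 555.1 Pa = 0.555 kPa.

ΔP ≈ 0.555 kPa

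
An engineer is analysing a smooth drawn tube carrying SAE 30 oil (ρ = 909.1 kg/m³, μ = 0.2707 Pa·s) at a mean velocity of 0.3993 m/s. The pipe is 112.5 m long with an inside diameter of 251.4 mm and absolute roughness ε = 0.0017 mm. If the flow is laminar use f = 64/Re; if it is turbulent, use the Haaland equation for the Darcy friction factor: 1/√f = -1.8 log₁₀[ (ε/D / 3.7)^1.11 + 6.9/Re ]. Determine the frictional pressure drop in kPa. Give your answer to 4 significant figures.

Reynolds number Re = ρVD/μ = 909.1 · 0.3993 · 0.2514 / 0.271 = 337.1.
Re < 2300 → laminar flow, so f = 64/Re = 64/337.1 = 0.1898 (the turbulent correlation is not needed).
Darcy-Weisbach: ΔP = f(L/D)(ρV²/2) = 0.1898·(112.5/0.2514)·(909.1·0.3993²/2) = 0.1898·447.5·72.47 = 6157 Pa.
ΔP = 6157 Pa = 6.157 kPa.

ΔP ≈ 6.157 kPa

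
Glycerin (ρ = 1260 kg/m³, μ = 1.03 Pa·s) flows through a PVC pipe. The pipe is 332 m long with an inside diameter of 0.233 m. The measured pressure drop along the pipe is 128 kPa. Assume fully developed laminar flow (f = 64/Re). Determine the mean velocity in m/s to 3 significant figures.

For laminar flow, f = 64/Re with Re = ρVD/μ, so Darcy-Weisbach reduces to ΔP = 32μLV/D². Solving for V: V = ΔP·D²/(32μL) = 1.28e+05·(0.233)²/(32·1.03·332) = 0.635 m/s.
Check: Re = ρVD/μ = 1260·0.635·0.233/1.03 = 181 < 2300, so the laminar assumption holds.

V ≈ 0.635 m/s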